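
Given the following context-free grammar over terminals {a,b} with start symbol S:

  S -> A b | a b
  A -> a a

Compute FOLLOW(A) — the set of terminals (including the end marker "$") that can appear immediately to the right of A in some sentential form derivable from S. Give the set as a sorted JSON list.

FIRST iteration:
pass 1:
  A via A→a a: +{a}
  S via S→A b: +{a}
  S: {a}  A: {a}
pass 2: done
  S: {a}  A: {a}

FOLLOW sets:
seed FOLLOW(S) with $
iter 1:
  S→A b: FOLLOW(A) ⊇ FIRST(b) = {b}; new: +{b}
  S: {$}  A: {b}
iter 2: — fixpoint
  S: {$}  A: {b}

FOLLOW(A) = ["b"]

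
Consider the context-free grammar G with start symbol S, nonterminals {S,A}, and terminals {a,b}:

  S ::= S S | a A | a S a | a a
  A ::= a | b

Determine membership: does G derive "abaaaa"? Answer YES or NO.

Convert to CNF:
  S -> S S | T0 A | T0 T0 | T0 X1
  A -> a | b
  T0 -> a
  X1 -> S T0

CYK table (by increasing span):
  [0..0]={A,T0}  "a"  orig:{A}
  [1..1]={A}  "b"
  [2..2]={A,T0}  "a"  orig:{A}
  [3..3]={A,T0}  "a"  orig:{A}
  [4..4]={A,T0}  "a"  orig:{A}
  [5..5]={A,T0}  "a"  orig:{A}
  [0..1]={S}  "ab"
  [1..2]=∅  "ba"
  [2..3]={S}  "aa"
  [3..4]={S}  "aa"
  [4..5]={S}  "aa"
  [0..2]={X1}  "aba"  orig:{}
  [1..3]=∅  "baa"
  [2..4]={X1}  "aaa"  orig:{}
  [3..5]={X1}  "aaa"  orig:{}
  [0..3]={S}  "abaa"
  [1..4]=∅  "baaa"
  [2..5]={S}  "aaaa"
  [0..4]={X1}  "abaaa"  orig:{}
  [1..5]=∅  "baaaa"
  [0..5]={S}  "abaaaa"

S ∈ T[0,5] ⇒ YES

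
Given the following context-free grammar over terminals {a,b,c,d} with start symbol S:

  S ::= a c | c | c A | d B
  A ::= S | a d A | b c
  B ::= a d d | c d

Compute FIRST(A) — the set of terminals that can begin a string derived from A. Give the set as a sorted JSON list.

Compute FIRST by fixpoint:
[1]
  A via A→a d A: +{a}
  A via A→b c: +{b}
  B via B→a d d: +{a}
  B via B→c d: +{c}
  S via S→a c: +{a}
  S via S→c: +{c}
  S via S→d B: +{d}
  FIRST[S]={a,c,d}  FIRST[A]={a,b}  FIRST[B]={a,c}
[2]
  A via A→S: +{c,d}
  FIRST[S]={a,c,d}  FIRST[A]={a,b,c,d}  FIRST[B]={a,c}
[3] done
  FIRST[S]={a,c,d}  FIRST[A]={a,b,c,d}  FIRST[B]={a,c}

FIRST(A) = ["a", "b", "c", "d"]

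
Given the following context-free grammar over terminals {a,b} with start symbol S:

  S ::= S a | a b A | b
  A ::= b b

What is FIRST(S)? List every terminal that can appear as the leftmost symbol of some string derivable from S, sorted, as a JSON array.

FIRST iteration:
[1]
  A via A→b b: +{b}
  S via S→a b A: +{a}
  S via S→b: +{b}
  S: {a,b}  A: {b}
[2] done
  S: {a,b}  A: {b}

FIRST(S) = ["a", "b"]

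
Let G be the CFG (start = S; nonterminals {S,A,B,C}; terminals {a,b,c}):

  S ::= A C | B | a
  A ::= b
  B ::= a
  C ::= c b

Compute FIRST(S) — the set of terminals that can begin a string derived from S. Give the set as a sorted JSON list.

Compute FIRST by fixpoint:
iter 1:
  A via A→b: +{b}
  B via B→a: +{a}
  C via C→c b: +{c}
  S via S→A C: +{b}
  S via S→B: +{a}
  FIRST[S]={a,b}  FIRST[A]={b}  FIRST[B]={a}  FIRST[C]={c}
iter 2: — fixpoint
  FIRST[S]={a,b}  FIRST[A]={b}  FIRST[B]={a}  FIRST[C]={c}

FIRST(S) = ["a", "b"]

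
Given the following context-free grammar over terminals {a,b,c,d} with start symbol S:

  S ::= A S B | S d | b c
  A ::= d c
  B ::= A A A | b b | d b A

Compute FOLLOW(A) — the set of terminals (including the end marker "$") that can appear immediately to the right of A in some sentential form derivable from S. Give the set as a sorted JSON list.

FIRST sets, iterate to fixpoint:
round 1:
  A via A→d c: +{d}
  B via B→A A A: +{d}
  B via B→b b: +{b}
  S via S→A S B: +{d}
  S via S→b c: +{b}
  S: {b,d}  A: {d}  B: {b,d}
round 2: — fixpoint
  S: {b,d}  A: {d}  B: {b,d}

FOLLOW sets:
seed FOLLOW(S) with $
round 1:
  B→A A A: FOLLOW(A) ⊇ FIRST(A) = {d}; new: +{d}
  S→A S B: FOLLOW(A) ⊇ FIRST(S) = {b,d}; new: +{b}
  S→A S B: FOLLOW(S) ⊇ FIRST(B) = {b,d}; new: +{b,d}
  S→A S B: FOLLOW(B) ⊇ FOLLOW(S) ⊇ {$,b,d}; new: +{$,b,d}
  FOLLOW(S)={$,b,d}  FOLLOW(A)={b,d}  FOLLOW(B)={$,b,d}
round 2:
  B→A A A: FOLLOW(A) ⊇ FOLLOW(B) ⊇ {$,b,d}; new: +{$}
  FOLLOW(S)={$,b,d}  FOLLOW(A)={$,b,d}  FOLLOW(B)={$,b,d}
round 3: — fixpoint
  FOLLOW(S)={$,b,d}  FOLLOW(A)={$,b,d}  FOLLOW(B)={$,b,d}

FOLLOW(A) = ["$", "b", "d"]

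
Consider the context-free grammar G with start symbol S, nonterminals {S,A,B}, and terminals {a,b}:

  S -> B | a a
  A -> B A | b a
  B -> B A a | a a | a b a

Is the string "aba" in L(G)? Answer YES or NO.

Convert to CNF:
  S -> B X4 | T1 T1 | T1 X5
  A -> B A | T0 T1
  B -> B X2 | T1 T1 | T1 X3
  T0 -> b
  T1 -> a
  X2 -> A T1
  X3 -> T0 T1
  X4 -> A T1
  X5 -> T0 T1

CYK table (by increasing span):
  cell(0,0) a: {T1}  orig:{}
  cell(1,1) b: {T0}  orig:{}
  cell(2,2) a: {T1}  orig:{}
  cell(0,1) ab: ∅
  cell(1,2) ba: {A,X3,X5}  orig:{A}
  cell(0,2) aba: {B,S}

S ∈ T[0,2] ⇒ YES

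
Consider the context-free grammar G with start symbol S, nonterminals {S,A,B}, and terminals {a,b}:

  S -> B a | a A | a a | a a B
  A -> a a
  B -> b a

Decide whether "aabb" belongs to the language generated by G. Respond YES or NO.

Convert to CNF:
  S -> B T0 | T0 A | T0 T0 | T0 X2
  A -> T0 T0
  B -> T1 T0
  T0 -> a
  T1 -> b
  X2 -> T0 B

Fill CYK table bottom-up:
  [0..0]={T0}  "a"  orig:{}
  [1..1]={T0}  "a"  orig:{}
  [2..2]={T1}  "b"  orig:{}
  [3..3]={T1}  "b"  orig:{}
  [0..1]={A,S}  "aa"
  [1..2]=∅  "ab"
  [2..3]=∅  "bb"
  [0..2]=∅  "aab"
  [1..3]=∅  "abb"
  [0..3]=∅  "aabb"

S ∉ T[0,3] ⇒ NO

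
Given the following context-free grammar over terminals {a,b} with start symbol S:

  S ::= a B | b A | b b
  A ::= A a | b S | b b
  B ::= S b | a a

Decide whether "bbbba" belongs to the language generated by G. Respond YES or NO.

Convert to CNF:
  S -> T0 B | T1 A | T1 T1
  A -> A T0 | T1 S | T1 T1
  B -> S T1 | T0 T0
  T0 -> a
  T1 -> b

CYK fill:
  cell(0,0) b: {T1}  orig:{}
  cell(1,1) b: {T1}  orig:{}
  cell(2,2) b: {T1}  orig:{}
  cell(3,3) b: {T1}  orig:{}
  cell(4,4) a: {T0}  orig:{}
  cell(0,1) bb: {A,S}
  cell(1,2) bb: {A,S}
  cell(2,3) bb: {A,S}
  cell(3,4) ba: ∅
  cell(0,2) bbb: {A,B,S}
  cell(1,3) bbb: {A,B,S}
  cell(2,4) bba: {A}
  cell(0,3) bbbb: {A,B,S}
  cell(1,4) bbba: {A,S}
  cell(0,4) bbbba: {A,S}

S ∈ T[0,4] ⇒ YES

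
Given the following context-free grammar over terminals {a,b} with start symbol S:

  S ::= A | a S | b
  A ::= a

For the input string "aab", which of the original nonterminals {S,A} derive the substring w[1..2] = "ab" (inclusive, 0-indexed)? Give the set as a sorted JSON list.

Convert to CNF:
  S -> T0 S | a | b
  A -> a
  T0 -> a

CYK fill, restricted to cells inside w[1..2]:
  T[1,1] 'a' = {A,S,T0}  orig:{A,S}
  T[2,2] 'b' = {S}
  T[1,2] 'ab' = {S}

Original NTs in T[1,2] deriving "ab": ["S"]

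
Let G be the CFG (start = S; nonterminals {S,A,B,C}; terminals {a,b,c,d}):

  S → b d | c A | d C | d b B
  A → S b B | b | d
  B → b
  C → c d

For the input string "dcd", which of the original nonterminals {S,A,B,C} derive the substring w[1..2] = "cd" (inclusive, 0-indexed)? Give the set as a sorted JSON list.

Convert to CNF:
  S -> T0 T2 | T1 A | T2 C | T2 X4
  A -> S X3 | b | d
  B -> b
  C -> T1 T2
  T0 -> b
  T1 -> c
  T2 -> d
  X3 -> T0 B
  X4 -> T0 B

Fill CYK table bottom-up (cells [i..j] with 1 ≤ i ≤ j ≤ 2 only):
  cell(1,1) c: {T1}  orig:{}
  cell(2,2) d: {A,T2}  orig:{A}
  cell(1,2) cd: {C,S}

Original NTs in T[1,2] deriving "cd": ["C", "S"]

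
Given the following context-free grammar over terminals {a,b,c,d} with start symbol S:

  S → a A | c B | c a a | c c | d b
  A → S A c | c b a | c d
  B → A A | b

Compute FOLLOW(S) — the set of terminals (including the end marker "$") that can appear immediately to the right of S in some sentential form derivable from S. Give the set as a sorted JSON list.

Compute FIRST by fixpoint:
pass 1:
  A via A→c b a: +{c}
  B via B→A A: +{c}
  B via B→b: +{b}
  S via S→a A: +{a}
  S via S→c B: +{c}
  S via S→d b: +{d}
  S: {a,c,d}  A: {c}  B: {b,c}
pass 2:
  A via A→S A c: +{a,d}
  B via B→A A: +{a,d}
  S: {a,c,d}  A: {a,c,d}  B: {a,b,c,d}
pass 3: done
  S: {a,c,d}  A: {a,c,d}  B: {a,b,c,d}

FOLLOW sets:
initialize: $ ∈ FOLLOW(S)
round 1:
  A→S A c: FOLLOW(S) ⊇ FIRST(A) = {a,c,d}; new: +{a,c,d}
  A→S A c: FOLLOW(A) ⊇ FIRST(c) = {c}; new: +{c}
  B→A A: FOLLOW(A) ⊇ FIRST(A) = {a,c,d}; new: +{a,d}
  S→a A: FOLLOW(A) ⊇ FOLLOW(S) ⊇ {$,a,c,d}; new: +{$}
  S→c B: FOLLOW(B) ⊇ FOLLOW(S) ⊇ {$,a,c,d}; new: +{$,a,c,d}
  S: {$,a,c,d}  A: {$,a,c,d}  B: {$,a,c,d}
round 2: done
  S: {$,a,c,d}  A: {$,a,c,d}  B: {$,a,c,d}

FOLLOW(S) = ["$", "a", "c", "d"]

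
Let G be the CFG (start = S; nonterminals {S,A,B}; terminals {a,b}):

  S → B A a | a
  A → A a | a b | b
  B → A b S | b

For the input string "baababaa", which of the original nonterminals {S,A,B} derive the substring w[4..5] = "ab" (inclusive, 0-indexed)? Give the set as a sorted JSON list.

Convert to CNF:
  S -> B X3 | a
  A -> A T0 | T0 T1 | b
  B -> A X2 | b
  T0 -> a
  T1 -> b
  X2 -> T1 S
  X3 -> A T0

CYK fill (cells [i..j] with 4 ≤ i ≤ j ≤ 5 only):
  cell(4,4) a: {S,T0}  orig:{S}
  cell(5,5) b: {A,B,T1}  orig:{A,B}
  cell(4,5) ab: {A}

Original NTs in T[4,5] deriving "ab": ["A"]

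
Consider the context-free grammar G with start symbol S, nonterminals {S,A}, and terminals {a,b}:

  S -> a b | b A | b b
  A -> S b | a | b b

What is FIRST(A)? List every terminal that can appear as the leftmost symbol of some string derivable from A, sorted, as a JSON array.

FIRST sets, iterate to fixpoint:
[1]
  A via A→a: +{a}
  A via A→b b: +{b}
  S via S→a b: +{a}
  S via S→b A: +{b}
  S: {a,b}  A: {a,b}
[2] (no change)
  S: {a,b}  A: {a,b}

FIRST(A) = ["a", "b"]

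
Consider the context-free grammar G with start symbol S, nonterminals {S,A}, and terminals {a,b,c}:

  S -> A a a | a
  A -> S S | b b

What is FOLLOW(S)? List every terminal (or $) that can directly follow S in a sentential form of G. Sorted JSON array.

FIRST iteration:
[1]
  A via A→b b: +{b}
  S via S→A a a: +{b}
  S via S→a: +{a}
  S: {a,b}  A: {b}
[2]
  A via A→S S: +{a}
  S: {a,b}  A: {a,b}
[3] done
  S: {a,b}  A: {a,b}

FOLLOW sets:
initialize: $ ∈ FOLLOW(S)
pass 1:
  A→S S: FOLLOW(S) ⊇ FIRST(S) = {a,b}; new: +{a,b}
  S→A a a: FOLLOW(A) ⊇ FIRST(a) = {a}; new: +{a}
  FOLLOW(S)={$,a,b}  FOLLOW(A)={a}
pass 2: (no change)
  FOLLOW(S)={$,a,b}  FOLLOW(A)={a}

FOLLOW(S) = ["$", "a", "b"]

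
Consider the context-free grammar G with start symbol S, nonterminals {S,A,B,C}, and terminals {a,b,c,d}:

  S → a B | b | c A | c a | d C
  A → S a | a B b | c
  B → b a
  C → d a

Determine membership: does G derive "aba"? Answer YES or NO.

Convert to CNF:
  S -> T0 B | T2 C | T3 A | T3 T0 | b
  A -> S T0 | T0 X4 | c
  B -> T1 T0
  C -> T2 T0
  T0 -> a
  T1 -> b
  T2 -> d
  T3 -> c
  X4 -> B T1

CYK table (by increasing span):
  cell(0,0) a: {T0}  orig:{}
  cell(1,1) b: {S,T1}  orig:{S}
  cell(2,2) a: {T0}  orig:{}
  cell(0,1) ab: ∅
  cell(1,2) ba: {A,B}
  cell(0,2) aba: {S}

S ∈ T[0,2] ⇒ YES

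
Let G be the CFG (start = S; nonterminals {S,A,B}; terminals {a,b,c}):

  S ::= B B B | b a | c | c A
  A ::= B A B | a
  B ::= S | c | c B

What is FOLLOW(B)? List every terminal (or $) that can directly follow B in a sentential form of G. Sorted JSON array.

FIRST sets, iterate to fixpoint:
round 1:
  A via A→a: +{a}
  B via B→c: +{c}
  S via S→B B B: +{c}
  S via S→b a: +{b}
  S: {b,c}  A: {a}  B: {c}
round 2:
  A via A→B A B: +{c}
  B via B→S: +{b}
  S: {b,c}  A: {a,c}  B: {b,c}
round 3:
  A via A→B A B: +{b}
  S: {b,c}  A: {a,b,c}  B: {b,c}
round 4: (stable)
  S: {b,c}  A: {a,b,c}  B: {b,c}

FOLLOW iteration:
seed FOLLOW(S) with $
[1]
  A→B A B: FOLLOW(B) ⊇ FIRST(A) = {a,b,c}; new: +{a,b,c}
  A→B A B: FOLLOW(A) ⊇ FIRST(B) = {b,c}; new: +{b,c}
  B→S: FOLLOW(S) ⊇ FOLLOW(B) ⊇ {a,b,c}; new: +{a,b,c}
  S→B B B: FOLLOW(B) ⊇ FOLLOW(S) ⊇ {$,a,b,c}; new: +{$}
  S→c A: FOLLOW(A) ⊇ FOLLOW(S) ⊇ {$,a,b,c}; new: +{$,a}
  FOLLOW[S]={$,a,b,c}  FOLLOW[A]={$,a,b,c}  FOLLOW[B]={$,a,b,c}
[2] done
  FOLLOW[S]={$,a,b,c}  FOLLOW[A]={$,a,b,c}  FOLLOW[B]={$,a,b,c}

FOLLOW(B) = ["$", "a", "b", "c"]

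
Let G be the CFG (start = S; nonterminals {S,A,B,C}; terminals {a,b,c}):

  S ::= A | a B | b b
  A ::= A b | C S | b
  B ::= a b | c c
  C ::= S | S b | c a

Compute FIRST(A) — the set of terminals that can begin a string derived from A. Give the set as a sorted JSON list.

FIRST sets, iterate to fixpoint:
[1]
  A via A→b: +{b}
  B via B→a b: +{a}
  B via B→c c: +{c}
  C via C→c a: +{c}
  S via S→A: +{b}
  S via S→a B: +{a}
  S: {a,b}  A: {b}  B: {a,c}  C: {c}
[2]
  A via A→C S: +{c}
  C via C→S: +{a,b}
  S via S→A: +{c}
  S: {a,b,c}  A: {b,c}  B: {a,c}  C: {a,b,c}
[3]
  A via A→C S: +{a}
  S: {a,b,c}  A: {a,b,c}  B: {a,c}  C: {a,b,c}
[4] (stable)
  S: {a,b,c}  A: {a,b,c}  B: {a,c}  C: {a,b,c}

FIRST(A) = ["a", "b", "c"]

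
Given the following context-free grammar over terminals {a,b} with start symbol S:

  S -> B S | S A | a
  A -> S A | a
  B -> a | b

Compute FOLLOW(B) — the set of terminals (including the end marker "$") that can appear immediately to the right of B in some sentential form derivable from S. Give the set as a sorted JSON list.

FIRST sets, iterate to fixpoint:
pass 1:
  A via A→a: +{a}
  B via B→a: +{a}
  B via B→b: +{b}
  S via S→B S: +{a,b}
  FIRST[S]={a,b}  FIRST[A]={a}  FIRST[B]={a,b}
pass 2:
  A via A→S A: +{b}
  FIRST[S]={a,b}  FIRST[A]={a,b}  FIRST[B]={a,b}
pass 3: — fixpoint
  FIRST[S]={a,b}  FIRST[A]={a,b}  FIRST[B]={a,b}

Compute FOLLOW by fixpoint:
FOLLOW(S) := {$}
[1]
  A→S A: FOLLOW(S) ⊇ FIRST(A) = {a,b}; new: +{a,b}
  S→B S: FOLLOW(B) ⊇ FIRST(S) = {a,b}; new: +{a,b}
  S→S A: FOLLOW(A) ⊇ FOLLOW(S) ⊇ {$,a,b}; new: +{$,a,b}
  FOLLOW[S]={$,a,b}  FOLLOW[A]={$,a,b}  FOLLOW[B]={a,b}
[2] done
  FOLLOW[S]={$,a,b}  FOLLOW[A]={$,a,b}  FOLLOW[B]={a,b}

FOLLOW(B) = ["a", "b"]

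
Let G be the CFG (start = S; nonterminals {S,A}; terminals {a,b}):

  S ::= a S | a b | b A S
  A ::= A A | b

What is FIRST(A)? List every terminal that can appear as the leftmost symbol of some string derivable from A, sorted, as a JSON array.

FIRST iteration:
[1]
  A via A→b: +{b}
  S via S→a S: +{a}
  S via S→b A S: +{b}
  S: {a,b}  A: {b}
[2] (no change)
  S: {a,b}  A: {b}

FIRST(A) = ["b"]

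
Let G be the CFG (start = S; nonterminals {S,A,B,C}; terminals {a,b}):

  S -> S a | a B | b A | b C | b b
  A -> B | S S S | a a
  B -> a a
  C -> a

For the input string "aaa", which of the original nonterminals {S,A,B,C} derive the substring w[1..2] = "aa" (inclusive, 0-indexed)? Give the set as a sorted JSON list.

Convert to CNF:
  S -> S T0 | T0 B | T1 A | T1 C | T1 T1
  A -> S X2 | T0 T0
  B -> T0 T0
  C -> a
  T0 -> a
  T1 -> b
  X2 -> S S

CYK fill, restricted to cells inside w[1..2]:
  T[1,1] 'a' = {C,T0}  orig:{C}
  T[2,2] 'a' = {C,T0}  orig:{C}
  T[1,2] 'aa' = {A,B}

Original NTs in T[1,2] deriving "aa": ["A", "B"]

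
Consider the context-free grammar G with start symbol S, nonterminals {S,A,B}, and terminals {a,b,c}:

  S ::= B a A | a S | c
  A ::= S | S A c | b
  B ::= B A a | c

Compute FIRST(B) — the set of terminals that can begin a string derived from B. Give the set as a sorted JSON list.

FIRST iteration:
iter 1:
  A via A→b: +{b}
  B via B→c: +{c}
  S via S→B a A: +{c}
  S via S→a S: +{a}
  FIRST(S)={a,c}  FIRST(A)={b}  FIRST(B)={c}
iter 2:
  A via A→S: +{a,c}
  FIRST(S)={a,c}  FIRST(A)={a,b,c}  FIRST(B)={c}
iter 3: (stable)
  FIRST(S)={a,c}  FIRST(A)={a,b,c}  FIRST(B)={c}

FIRST(B) = ["c"]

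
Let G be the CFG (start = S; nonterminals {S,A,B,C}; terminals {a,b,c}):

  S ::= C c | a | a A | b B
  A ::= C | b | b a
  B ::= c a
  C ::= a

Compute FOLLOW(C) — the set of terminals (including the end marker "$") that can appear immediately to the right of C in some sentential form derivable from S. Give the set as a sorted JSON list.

FIRST iteration:
round 1:
  A via A→b: +{b}
  B via B→c a: +{c}
  C via C→a: +{a}
  S via S→C c: +{a}
  S via S→b B: +{b}
  FIRST(S)={a,b}  FIRST(A)={b}  FIRST(B)={c}  FIRST(C)={a}
round 2:
  A via A→C: +{a}
  FIRST(S)={a,b}  FIRST(A)={a,b}  FIRST(B)={c}  FIRST(C)={a}
round 3: — fixpoint
  FIRST(S)={a,b}  FIRST(A)={a,b}  FIRST(B)={c}  FIRST(C)={a}

Compute FOLLOW by fixpoint:
seed FOLLOW(S) with $
[1]
  S→C c: FOLLOW(C) ⊇ FIRST(c) = {c}; new: +{c}
  S→a A: FOLLOW(A) ⊇ FOLLOW(S) ⊇ {$}; new: +{$}
  S→b B: FOLLOW(B) ⊇ FOLLOW(S) ⊇ {$}; new: +{$}
  FOLLOW[S]={$}  FOLLOW[A]={$}  FOLLOW[B]={$}  FOLLOW[C]={c}
[2]
  A→C: FOLLOW(C) ⊇ FOLLOW(A) ⊇ {$}; new: +{$}
  FOLLOW[S]={$}  FOLLOW[A]={$}  FOLLOW[B]={$}  FOLLOW[C]={$,c}
[3] (stable)
  FOLLOW[S]={$}  FOLLOW[A]={$}  FOLLOW[B]={$}  FOLLOW[C]={$,c}

FOLLOW(C) = ["$", "c"]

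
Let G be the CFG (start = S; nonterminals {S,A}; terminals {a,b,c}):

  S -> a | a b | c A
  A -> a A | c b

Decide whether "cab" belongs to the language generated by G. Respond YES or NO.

CNF form of G:
  S -> T0 T2 | T1 A | a
  A -> T0 A | T1 T2
  T0 -> a
  T1 -> c
  T2 -> b

Fill CYK table bottom-up:
  cell(0,0) c: {T1}  orig:{}
  cell(1,1) a: {S,T0}  orig:{S}
  cell(2,2) b: {T2}  orig:{}
  cell(0,1) ca: ∅
  cell(1,2) ab: {S}
  cell(0,2) cab: ∅

S ∉ T[0,2] ⇒ NO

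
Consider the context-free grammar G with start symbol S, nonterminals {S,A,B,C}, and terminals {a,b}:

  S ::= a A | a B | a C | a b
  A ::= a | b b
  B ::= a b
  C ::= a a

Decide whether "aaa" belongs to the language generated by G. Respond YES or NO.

CNF form of G:
  S -> T1 A | T1 B | T1 C | T1 T0
  A -> T0 T0 | a
  B -> T1 T0
  C -> T1 T1
  T0 -> b
  T1 -> a

CYK table (by increasing span):
  T[0,0] 'a' = {A,T1}  orig:{A}
  T[1,1] 'a' = {A,T1}  orig:{A}
  T[2,2] 'a' = {A,T1}  orig:{A}
  T[0,1] 'aa' = {C,S}
  T[1,2] 'aa' = {C,S}
  T[0,2] 'aaa' = {S}

S ∈ T[0,2] ⇒ YES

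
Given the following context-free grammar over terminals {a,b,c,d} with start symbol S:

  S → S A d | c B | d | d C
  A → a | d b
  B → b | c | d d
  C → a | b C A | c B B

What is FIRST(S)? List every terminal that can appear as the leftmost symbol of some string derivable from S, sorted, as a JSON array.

FIRST sets, iterate to fixpoint:
iter 1:
  A via A→a: +{a}
  A via A→d b: +{d}
  B via B→b: +{b}
  B via B→c: +{c}
  B via B→d d: +{d}
  C via C→a: +{a}
  C via C→b C A: +{b}
  C via C→c B B: +{c}
  S via S→c B: +{c}
  S via S→d: +{d}
  S: {c,d}  A: {a,d}  B: {b,c,d}  C: {a,b,c}
iter 2: (stable)
  S: {c,d}  A: {a,d}  B: {b,c,d}  C: {a,b,c}

FIRST(S) = ["c", "d"]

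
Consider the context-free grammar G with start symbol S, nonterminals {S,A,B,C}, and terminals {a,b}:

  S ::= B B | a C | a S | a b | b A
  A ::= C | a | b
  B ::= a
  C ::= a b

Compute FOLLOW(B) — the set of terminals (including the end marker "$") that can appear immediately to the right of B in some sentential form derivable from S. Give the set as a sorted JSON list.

FIRST sets, iterate to fixpoint:
round 1:
  A via A→a: +{a}
  A via A→b: +{b}
  B via B→a: +{a}
  C via C→a b: +{a}
  S via S→B B: +{a}
  S via S→b A: +{b}
  FIRST[S]={a,b}  FIRST[A]={a,b}  FIRST[B]={a}  FIRST[C]={a}
round 2: done
  FIRST[S]={a,b}  FIRST[A]={a,b}  FIRST[B]={a}  FIRST[C]={a}

Compute FOLLOW by fixpoint:
initialize: $ ∈ FOLLOW(S)
iter 1:
  S→B B: FOLLOW(B) ⊇ FIRST(B) = {a}; new: +{a}
  S→B B: FOLLOW(B) ⊇ FOLLOW(S) ⊇ {$}; new: +{$}
  S→a C: FOLLOW(C) ⊇ FOLLOW(S) ⊇ {$}; new: +{$}
  S→b A: FOLLOW(A) ⊇ FOLLOW(S) ⊇ {$}; new: +{$}
  S: {$}  A: {$}  B: {$,a}  C: {$}
iter 2: (no change)
  S: {$}  A: {$}  B: {$,a}  C: {$}

FOLLOW(B) = ["$", "a"]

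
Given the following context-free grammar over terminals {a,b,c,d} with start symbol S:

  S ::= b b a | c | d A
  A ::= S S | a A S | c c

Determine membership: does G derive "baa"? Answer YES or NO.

Convert to CNF:
  S -> T2 X5 | T3 A | c
  A -> S S | T0 X4 | T1 T1
  T0 -> a
  T1 -> c
  T2 -> b
  T3 -> d
  X4 -> A S
  X5 -> T2 T0

Fill CYK table bottom-up:
  [0..0]={T2}  "b"  orig:{}
  [1..1]={T0}  "a"  orig:{}
  [2..2]={T0}  "a"  orig:{}
  [0..1]={X5}  "ba"  orig:{}
  [1..2]=∅  "aa"
  [0..2]=∅  "baa"

S ∉ T[0,2] ⇒ NO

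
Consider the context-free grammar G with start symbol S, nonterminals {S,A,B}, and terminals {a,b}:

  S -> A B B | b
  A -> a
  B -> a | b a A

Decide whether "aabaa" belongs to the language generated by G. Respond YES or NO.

Convert to CNF:
  S -> A X3 | b
  A -> a
  B -> T0 X2 | a
  T0 -> b
  T1 -> a
  X2 -> T1 A
  X3 -> B B

Fill CYK table bottom-up:
  cell(0,0) a: {A,B,T1}  orig:{A,B}
  cell(1,1) a: {A,B,T1}  orig:{A,B}
  cell(2,2) b: {S,T0}  orig:{S}
  cell(3,3) a: {A,B,T1}  orig:{A,B}
  cell(4,4) a: {A,B,T1}  orig:{A,B}
  cell(0,1) aa: {X2,X3}  orig:{}
  cell(1,2) ab: ∅
  cell(2,3) ba: ∅
  cell(3,4) aa: {X2,X3}  orig:{}
  cell(0,2) aab: ∅
  cell(1,3) aba: ∅
  cell(2,4) baa: {B}
  cell(0,3) aaba: ∅
  cell(1,4) abaa: {X3}  orig:{}
  cell(0,4) aabaa: {S}

S ∈ T[0,4] ⇒ YES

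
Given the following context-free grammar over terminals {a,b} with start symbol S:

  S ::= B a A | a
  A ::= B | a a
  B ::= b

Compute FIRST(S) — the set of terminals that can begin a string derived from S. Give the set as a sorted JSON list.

FIRST sets, iterate to fixpoint:
round 1:
  A via A→a a: +{a}
  B via B→b: +{b}
  S via S→B a A: +{b}
  S via S→a: +{a}
  S: {a,b}  A: {a}  B: {b}
round 2:
  A via A→B: +{b}
  S: {a,b}  A: {a,b}  B: {b}
round 3: done
  S: {a,b}  A: {a,b}  B: {b}

FIRST(S) = ["a", "b"]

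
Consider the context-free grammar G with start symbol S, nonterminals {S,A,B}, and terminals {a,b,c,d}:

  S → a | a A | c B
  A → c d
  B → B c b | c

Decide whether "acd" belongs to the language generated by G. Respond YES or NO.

Convert to CNF:
  S -> T0 B | T3 A | a
  A -> T0 T1
  B -> B X4 | c
  T0 -> c
  T1 -> d
  T2 -> b
  T3 -> a
  X4 -> T0 T2

CYK fill:
  cell(0,0) a: {S,T3}  orig:{S}
  cell(1,1) c: {B,T0}  orig:{B}
  cell(2,2) d: {T1}  orig:{}
  cell(0,1) ac: ∅
  cell(1,2) cd: {A}
  cell(0,2) acd: {S}

S ∈ T[0,2] ⇒ YES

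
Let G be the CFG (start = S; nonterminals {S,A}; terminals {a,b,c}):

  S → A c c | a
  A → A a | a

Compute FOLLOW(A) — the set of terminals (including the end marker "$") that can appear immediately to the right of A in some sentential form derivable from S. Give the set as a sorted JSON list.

Compute FIRST by fixpoint:
pass 1:
  A via A→a: +{a}
  S via S→A c c: +{a}
  FIRST(S)={a}  FIRST(A)={a}
pass 2: done
  FIRST(S)={a}  FIRST(A)={a}

Compute FOLLOW by fixpoint:
seed FOLLOW(S) with $
iter 1:
  A→A a: FOLLOW(A) ⊇ FIRST(a) = {a}; new: +{a}
  S→A c c: FOLLOW(A) ⊇ FIRST(c) = {c}; new: +{c}
  FOLLOW(S)={$}  FOLLOW(A)={a,c}
iter 2: (no change)
  FOLLOW(S)={$}  FOLLOW(A)={a,c}

FOLLOW(A) = ["a", "c"]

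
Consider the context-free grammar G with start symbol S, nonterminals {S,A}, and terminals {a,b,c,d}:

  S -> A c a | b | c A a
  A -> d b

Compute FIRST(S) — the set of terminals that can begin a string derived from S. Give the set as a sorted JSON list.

Compute FIRST by fixpoint:
round 1:
  A via A→d b: +{d}
  S via S→A c a: +{d}
  S via S→b: +{b}
  S via S→c A a: +{c}
  FIRST(S)={b,c,d}  FIRST(A)={d}
round 2: (no change)
  FIRST(S)={b,c,d}  FIRST(A)={d}

FIRST(S) = ["b", "c", "d"]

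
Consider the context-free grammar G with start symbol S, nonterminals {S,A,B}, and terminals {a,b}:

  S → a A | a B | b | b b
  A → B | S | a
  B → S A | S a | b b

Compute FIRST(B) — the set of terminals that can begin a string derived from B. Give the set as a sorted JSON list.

Compute FIRST by fixpoint:
[1]
  A via A→a: +{a}
  B via B→b b: +{b}
  S via S→a A: +{a}
  S via S→b: +{b}
  FIRST(S)={a,b}  FIRST(A)={a}  FIRST(B)={b}
[2]
  A via A→B: +{b}
  B via B→S A: +{a}
  FIRST(S)={a,b}  FIRST(A)={a,b}  FIRST(B)={a,b}
[3] (no change)
  FIRST(S)={a,b}  FIRST(A)={a,b}  FIRST(B)={a,b}

FIRST(B) = ["a", "b"]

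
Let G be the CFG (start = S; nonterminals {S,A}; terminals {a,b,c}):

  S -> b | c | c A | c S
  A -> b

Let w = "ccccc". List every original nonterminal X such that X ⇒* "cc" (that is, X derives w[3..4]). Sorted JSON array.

Convert to CNF:
  S -> T0 A | T0 S | b | c
  A -> b
  T0 -> c

Fill CYK table bottom-up, restricted to cells inside w[3..4]:
  [3..3]={S,T0}  "c"  orig:{S}
  [4..4]={S,T0}  "c"  orig:{S}
  [3..4]={S}  "cc"

Original NTs in T[3,4] deriving "cc": ["S"]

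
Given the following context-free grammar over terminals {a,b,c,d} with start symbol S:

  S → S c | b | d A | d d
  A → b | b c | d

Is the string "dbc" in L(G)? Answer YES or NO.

CNF form of G:
  S -> S T1 | T2 A | T2 T2 | b
  A -> T0 T1 | b | d
  T0 -> b
  T1 -> c
  T2 -> d

CYK fill:
  cell(0,0) d: {A,T2}  orig:{A}
  cell(1,1) b: {A,S,T0}  orig:{A,S}
  cell(2,2) c: {T1}  orig:{}
  cell(0,1) db: {S}
  cell(1,2) bc: {A,S}
  cell(0,2) dbc: {S}

S ∈ T[0,2] ⇒ YES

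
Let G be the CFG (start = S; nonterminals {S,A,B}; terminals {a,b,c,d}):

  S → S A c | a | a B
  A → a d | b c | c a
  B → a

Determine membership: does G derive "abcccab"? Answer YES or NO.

Convert to CNF:
  S -> S X4 | T0 B | a
  A -> T0 T1 | T2 T3 | T3 T0
  B -> a
  T0 -> a
  T1 -> d
  T2 -> b
  T3 -> c
  X4 -> A T3

CYK fill:
  cell(0,0) a: {B,S,T0}  orig:{B,S}
  cell(1,1) b: {T2}  orig:{}
  cell(2,2) c: {T3}  orig:{}
  cell(3,3) c: {T3}  orig:{}
  cell(4,4) c: {T3}  orig:{}
  cell(5,5) a: {B,S,T0}  orig:{B,S}
  cell(6,6) b: {T2}  orig:{}
  cell(0,1) ab: ∅
  cell(1,2) bc: {A}
  cell(2,3) cc: ∅
  cell(3,4) cc: ∅
  cell(4,5) ca: {A}
  cell(5,6) ab: ∅
  cell(0,2) abc: ∅
  cell(1,3) bcc: {X4}  orig:{}
  cell(2,4) ccc: ∅
  cell(3,5) cca: ∅
  cell(4,6) cab: ∅
  cell(0,3) abcc: {S}
  cell(1,4) bccc: ∅
  cell(2,5) ccca: ∅
  cell(3,6) ccab: ∅
  cell(0,4) abccc: ∅
  cell(1,5) bccca: ∅
  cell(2,6) cccab: ∅
  cell(0,5) abccca: ∅
  cell(1,6) bcccab: ∅
  cell(0,6) abcccab: ∅

S ∉ T[0,6] ⇒ NO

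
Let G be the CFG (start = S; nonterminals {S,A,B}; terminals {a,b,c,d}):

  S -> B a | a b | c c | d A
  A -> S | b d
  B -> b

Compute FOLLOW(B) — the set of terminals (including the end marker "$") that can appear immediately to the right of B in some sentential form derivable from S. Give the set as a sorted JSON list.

FIRST iteration:
round 1:
  A via A→b d: +{b}
  B via B→b: +{b}
  S via S→B a: +{b}
  S via S→a b: +{a}
  S via S→c c: +{c}
  S via S→d A: +{d}
  S: {a,b,c,d}  A: {b}  B: {b}
round 2:
  A via A→S: +{a,c,d}
  S: {a,b,c,d}  A: {a,b,c,d}  B: {b}
round 3: done
  S: {a,b,c,d}  A: {a,b,c,d}  B: {b}

Compute FOLLOW by fixpoint:
initialize: $ ∈ FOLLOW(S)
pass 1:
  S→B a: FOLLOW(B) ⊇ FIRST(a) = {a}; new: +{a}
  S→d A: FOLLOW(A) ⊇ FOLLOW(S) ⊇ {$}; new: +{$}
  FOLLOW(S)={$}  FOLLOW(A)={$}  FOLLOW(B)={a}
pass 2: (no change)
  FOLLOW(S)={$}  FOLLOW(A)={$}  FOLLOW(B)={a}

FOLLOW(B) = ["a"]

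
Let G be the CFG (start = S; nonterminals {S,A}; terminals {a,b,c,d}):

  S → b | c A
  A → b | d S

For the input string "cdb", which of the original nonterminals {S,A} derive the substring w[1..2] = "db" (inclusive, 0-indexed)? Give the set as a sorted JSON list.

Convert to CNF:
  S -> T1 A | b
  A -> T0 S | b
  T0 -> d
  T1 -> c

Fill CYK table bottom-up (cells [i..j] with 1 ≤ i ≤ j ≤ 2 only):
  cell(1,1) d: {T0}  orig:{}
  cell(2,2) b: {A,S}
  cell(1,2) db: {A}

Original NTs in T[1,2] deriving "db": ["A"]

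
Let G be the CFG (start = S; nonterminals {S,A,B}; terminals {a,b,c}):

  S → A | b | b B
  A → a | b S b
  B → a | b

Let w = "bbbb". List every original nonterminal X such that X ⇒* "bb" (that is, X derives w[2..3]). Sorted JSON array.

Convert to CNF:
  S -> T0 B | T0 X2 | a | b
  A -> T0 X1 | a
  B -> a | b
  T0 -> b
  X1 -> S T0
  X2 -> S T0

Fill CYK table bottom-up — only the sub-triangle for w[2..3]:
  [2..2]={B,S,T0}  "b"  orig:{B,S}
  [3..3]={B,S,T0}  "b"  orig:{B,S}
  [2..3]={S,X1,X2}  "bb"  orig:{S}

Original NTs in T[2,3] deriving "bb": ["S"]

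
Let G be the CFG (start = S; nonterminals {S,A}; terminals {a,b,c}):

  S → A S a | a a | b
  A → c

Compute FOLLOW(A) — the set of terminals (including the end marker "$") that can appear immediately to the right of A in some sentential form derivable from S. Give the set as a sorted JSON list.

Compute FIRST by fixpoint:
pass 1:
  A via A→c: +{c}
  S via S→A S a: +{c}
  S via S→a a: +{a}
  S via S→b: +{b}
  FIRST(S)={a,b,c}  FIRST(A)={c}
pass 2: — fixpoint
  FIRST(S)={a,b,c}  FIRST(A)={c}

Compute FOLLOW by fixpoint:
seed FOLLOW(S) with $
pass 1:
  S→A S a: FOLLOW(A) ⊇ FIRST(S) = {a,b,c}; new: +{a,b,c}
  S→A S a: FOLLOW(S) ⊇ FIRST(a) = {a}; new: +{a}
  FOLLOW[S]={$,a}  FOLLOW[A]={a,b,c}
pass 2: (stable)
  FOLLOW[S]={$,a}  FOLLOW[A]={a,b,c}

FOLLOW(A) = ["a", "b", "c"]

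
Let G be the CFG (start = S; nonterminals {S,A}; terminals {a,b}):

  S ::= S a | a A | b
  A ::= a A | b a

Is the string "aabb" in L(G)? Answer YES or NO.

CNF form of G:
  S -> S T0 | T0 A | b
  A -> T0 A | T1 T0
  T0 -> a
  T1 -> b

Fill CYK table bottom-up:
  T[0,0] 'a' = {T0}  orig:{}
  T[1,1] 'a' = {T0}  orig:{}
  T[2,2] 'b' = {S,T1}  orig:{S}
  T[3,3] 'b' = {S,T1}  orig:{S}
  T[0,1] 'aa' = ∅
  T[1,2] 'ab' = ∅
  T[2,3] 'bb' = ∅
  T[0,2] 'aab' = ∅
  T[1,3] 'abb' = ∅
  T[0,3] 'aabb' = ∅

S ∉ T[0,3] ⇒ NO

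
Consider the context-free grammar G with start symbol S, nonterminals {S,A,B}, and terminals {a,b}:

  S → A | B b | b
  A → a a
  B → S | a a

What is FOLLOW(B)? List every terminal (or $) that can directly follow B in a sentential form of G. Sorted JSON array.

FIRST iteration:
[1]
  A via A→a a: +{a}
  B via B→a a: +{a}
  S via S→A: +{a}
  S via S→b: +{b}
  FIRST(S)={a,b}  FIRST(A)={a}  FIRST(B)={a}
[2]
  B via B→S: +{b}
  FIRST(S)={a,b}  FIRST(A)={a}  FIRST(B)={a,b}
[3] — fixpoint
  FIRST(S)={a,b}  FIRST(A)={a}  FIRST(B)={a,b}

FOLLOW sets:
seed FOLLOW(S) with $
round 1:
  S→A: FOLLOW(A) ⊇ FOLLOW(S) ⊇ {$}; new: +{$}
  S→B b: FOLLOW(B) ⊇ FIRST(b) = {b}; new: +{b}
  FOLLOW[S]={$}  FOLLOW[A]={$}  FOLLOW[B]={b}
round 2:
  B→S: FOLLOW(S) ⊇ FOLLOW(B) ⊇ {b}; new: +{b}
  S→A: FOLLOW(A) ⊇ FOLLOW(S) ⊇ {$,b}; new: +{b}
  FOLLOW[S]={$,b}  FOLLOW[A]={$,b}  FOLLOW[B]={b}
round 3: (stable)
  FOLLOW[S]={$,b}  FOLLOW[A]={$,b}  FOLLOW[B]={b}

FOLLOW(B) = ["b"]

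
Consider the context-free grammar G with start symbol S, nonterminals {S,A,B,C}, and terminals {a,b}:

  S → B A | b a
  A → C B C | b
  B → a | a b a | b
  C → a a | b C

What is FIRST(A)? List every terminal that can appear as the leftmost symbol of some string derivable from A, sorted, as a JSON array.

Compute FIRST by fixpoint:
pass 1:
  A via A→b: +{b}
  B via B→a: +{a}
  B via B→b: +{b}
  C via C→a a: +{a}
  C via C→b C: +{b}
  S via S→B A: +{a,b}
  S: {a,b}  A: {b}  B: {a,b}  C: {a,b}
pass 2:
  A via A→C B C: +{a}
  S: {a,b}  A: {a,b}  B: {a,b}  C: {a,b}
pass 3: (stable)
  S: {a,b}  A: {a,b}  B: {a,b}  C: {a,b}

FIRST(A) = ["a", "b"]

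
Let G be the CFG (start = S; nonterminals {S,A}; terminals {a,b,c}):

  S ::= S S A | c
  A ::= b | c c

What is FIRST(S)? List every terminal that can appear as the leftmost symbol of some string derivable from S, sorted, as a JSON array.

FIRST sets, iterate to fixpoint:
round 1:
  A via A→b: +{b}
  A via A→c c: +{c}
  S via S→c: +{c}
  S: {c}  A: {b,c}
round 2: done
  S: {c}  A: {b,c}

FIRST(S) = ["c"]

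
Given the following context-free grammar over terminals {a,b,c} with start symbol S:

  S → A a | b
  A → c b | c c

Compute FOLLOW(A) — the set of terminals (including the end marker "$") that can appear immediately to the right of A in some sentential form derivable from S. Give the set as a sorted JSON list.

Compute FIRST by fixpoint:
pass 1:
  A via A→c b: +{c}
  S via S→A a: +{c}
  S via S→b: +{b}
  S: {b,c}  A: {c}
pass 2: (stable)
  S: {b,c}  A: {c}

FOLLOW sets:
seed FOLLOW(S) with $
round 1:
  S→A a: FOLLOW(A) ⊇ FIRST(a) = {a}; new: +{a}
  FOLLOW[S]={$}  FOLLOW[A]={a}
round 2: (no change)
  FOLLOW[S]={$}  FOLLOW[A]={a}

FOLLOW(A) = ["a"]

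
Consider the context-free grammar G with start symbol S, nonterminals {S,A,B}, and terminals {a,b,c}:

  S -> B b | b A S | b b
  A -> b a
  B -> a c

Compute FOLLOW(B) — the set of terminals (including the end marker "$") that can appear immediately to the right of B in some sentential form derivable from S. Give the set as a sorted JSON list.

FIRST sets, iterate to fixpoint:
round 1:
  A via A→b a: +{b}
  B via B→a c: +{a}
  S via S→B b: +{a}
  S via S→b A S: +{b}
  S: {a,b}  A: {b}  B: {a}
round 2: (no change)
  S: {a,b}  A: {b}  B: {a}

Compute FOLLOW by fixpoint:
initialize: $ ∈ FOLLOW(S)
pass 1:
  S→B b: FOLLOW(B) ⊇ FIRST(b) = {b}; new: +{b}
  S→b A S: FOLLOW(A) ⊇ FIRST(S) = {a,b}; new: +{a,b}
  S: {$}  A: {a,b}  B: {b}
pass 2: done
  S: {$}  A: {a,b}  B: {b}

FOLLOW(B) = ["b"]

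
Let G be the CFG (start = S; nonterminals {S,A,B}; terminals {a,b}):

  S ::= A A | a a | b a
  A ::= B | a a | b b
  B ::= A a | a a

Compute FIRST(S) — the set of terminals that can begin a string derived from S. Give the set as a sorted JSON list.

Compute FIRST by fixpoint:
round 1:
  A via A→a a: +{a}
  A via A→b b: +{b}
  B via B→A a: +{a,b}
  S via S→A A: +{a,b}
  FIRST[S]={a,b}  FIRST[A]={a,b}  FIRST[B]={a,b}
round 2: done
  FIRST[S]={a,b}  FIRST[A]={a,b}  FIRST[B]={a,b}

FIRST(S) = ["a", "b"]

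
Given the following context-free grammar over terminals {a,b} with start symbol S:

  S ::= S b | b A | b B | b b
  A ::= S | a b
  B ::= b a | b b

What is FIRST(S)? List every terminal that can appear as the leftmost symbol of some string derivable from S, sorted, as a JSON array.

FIRST sets, iterate to fixpoint:
iter 1:
  A via A→a b: +{a}
  B via B→b a: +{b}
  S via S→b A: +{b}
  FIRST[S]={b}  FIRST[A]={a}  FIRST[B]={b}
iter 2:
  A via A→S: +{b}
  FIRST[S]={b}  FIRST[A]={a,b}  FIRST[B]={b}
iter 3: (no change)
  FIRST[S]={b}  FIRST[A]={a,b}  FIRST[B]={b}

FIRST(S) = ["b"]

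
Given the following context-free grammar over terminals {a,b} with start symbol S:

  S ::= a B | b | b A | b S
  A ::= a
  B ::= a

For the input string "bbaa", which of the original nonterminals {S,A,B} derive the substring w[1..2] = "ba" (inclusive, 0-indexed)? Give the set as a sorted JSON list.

Convert to CNF:
  S -> T0 B | T1 A | T1 S | b
  A -> a
  B -> a
  T0 -> a
  T1 -> b

CYK fill, restricted to cells inside w[1..2]:
  T[1,1] 'b' = {S,T1}  orig:{S}
  T[2,2] 'a' = {A,B,T0}  orig:{A,B}
  T[1,2] 'ba' = {S}

Original NTs in T[1,2] deriving "ba": ["S"]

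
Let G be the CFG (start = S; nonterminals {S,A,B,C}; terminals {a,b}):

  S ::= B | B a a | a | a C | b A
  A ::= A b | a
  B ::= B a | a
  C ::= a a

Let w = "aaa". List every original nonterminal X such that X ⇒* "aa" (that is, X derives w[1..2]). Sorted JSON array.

CNF form of G:
  S -> B T1 | B X2 | T0 A | T1 C | a
  A -> A T0 | a
  B -> B T1 | a
  C -> T1 T1
  T0 -> b
  T1 -> a
  X2 -> T1 T1

CYK table (by increasing span) (cells [i..j] with 1 ≤ i ≤ j ≤ 2 only):
  cell(1,1) a: {A,B,S,T1}  orig:{A,B,S}
  cell(2,2) a: {A,B,S,T1}  orig:{A,B,S}
  cell(1,2) aa: {B,C,S,X2}  orig:{B,C,S}

Original NTs in T[1,2] deriving "aa": ["B", "C", "S"]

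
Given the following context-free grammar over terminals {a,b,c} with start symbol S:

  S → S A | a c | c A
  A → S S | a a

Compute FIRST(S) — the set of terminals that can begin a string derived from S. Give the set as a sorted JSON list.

FIRST iteration:
round 1:
  A via A→a a: +{a}
  S via S→a c: +{a}
  S via S→c A: +{c}
  FIRST(S)={a,c}  FIRST(A)={a}
round 2:
  A via A→S S: +{c}
  FIRST(S)={a,c}  FIRST(A)={a,c}
round 3: (stable)
  FIRST(S)={a,c}  FIRST(A)={a,c}

FIRST(S) = ["a", "c"]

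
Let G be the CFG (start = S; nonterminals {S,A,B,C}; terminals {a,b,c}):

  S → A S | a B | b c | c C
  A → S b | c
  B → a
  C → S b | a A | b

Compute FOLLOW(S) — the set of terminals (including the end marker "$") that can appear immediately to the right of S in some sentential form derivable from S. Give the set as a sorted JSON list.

FIRST iteration:
iter 1:
  A via A→c: +{c}
  B via B→a: +{a}
  C via C→a A: +{a}
  C via C→b: +{b}
  S via S→A S: +{c}
  S via S→a B: +{a}
  S via S→b c: +{b}
  S: {a,b,c}  A: {c}  B: {a}  C: {a,b}
iter 2:
  A via A→S b: +{a,b}
  C via C→S b: +{c}
  S: {a,b,c}  A: {a,b,c}  B: {a}  C: {a,b,c}
iter 3: (stable)
  S: {a,b,c}  A: {a,b,c}  B: {a}  C: {a,b,c}

FOLLOW sets:
seed FOLLOW(S) with $
pass 1:
  A→S b: FOLLOW(S) ⊇ FIRST(b) = {b}; new: +{b}
  S→A S: FOLLOW(A) ⊇ FIRST(S) = {a,b,c}; new: +{a,b,c}
  S→a B: FOLLOW(B) ⊇ FOLLOW(S) ⊇ {$,b}; new: +{$,b}
  S→c C: FOLLOW(C) ⊇ FOLLOW(S) ⊇ {$,b}; new: +{$,b}
  FOLLOW(S)={$,b}  FOLLOW(A)={a,b,c}  FOLLOW(B)={$,b}  FOLLOW(C)={$,b}
pass 2:
  C→a A: FOLLOW(A) ⊇ FOLLOW(C) ⊇ {$,b}; new: +{$}
  FOLLOW(S)={$,b}  FOLLOW(A)={$,a,b,c}  FOLLOW(B)={$,b}  FOLLOW(C)={$,b}
pass 3: (stable)
  FOLLOW(S)={$,b}  FOLLOW(A)={$,a,b,c}  FOLLOW(B)={$,b}  FOLLOW(C)={$,b}

FOLLOW(S) = ["$", "b"]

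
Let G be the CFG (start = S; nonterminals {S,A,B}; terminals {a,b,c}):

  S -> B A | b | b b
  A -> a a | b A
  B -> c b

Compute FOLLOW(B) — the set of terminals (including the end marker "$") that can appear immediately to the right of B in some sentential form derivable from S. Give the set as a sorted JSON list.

Compute FIRST by fixpoint:
pass 1:
  A via A→a a: +{a}
  A via A→b A: +{b}
  B via B→c b: +{c}
  S via S→B A: +{c}
  S via S→b: +{b}
  S: {b,c}  A: {a,b}  B: {c}
pass 2: (no change)
  S: {b,c}  A: {a,b}  B: {c}

Compute FOLLOW by fixpoint:
FOLLOW(S) := {$}
pass 1:
  S→B A: FOLLOW(B) ⊇ FIRST(A) = {a,b}; new: +{a,b}
  S→B A: FOLLOW(A) ⊇ FOLLOW(S) ⊇ {$}; new: +{$}
  FOLLOW(S)={$}  FOLLOW(A)={$}  FOLLOW(B)={a,b}
pass 2: (stable)
  FOLLOW(S)={$}  FOLLOW(A)={$}  FOLLOW(B)={a,b}

FOLLOW(B) = ["a", "b"]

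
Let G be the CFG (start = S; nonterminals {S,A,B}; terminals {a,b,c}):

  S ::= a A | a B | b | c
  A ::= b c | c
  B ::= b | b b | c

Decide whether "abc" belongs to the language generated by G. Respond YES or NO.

CNF form of G:
  S -> T2 A | T2 B | b | c
  A -> T0 T1 | c
  B -> T0 T0 | b | c
  T0 -> b
  T1 -> c
  T2 -> a

CYK table (by increasing span):
  [0..0]={T2}  "a"  orig:{}
  [1..1]={B,S,T0}  "b"  orig:{B,S}
  [2..2]={A,B,S,T1}  "c"  orig:{A,B,S}
  [0..1]={S}  "ab"
  [1..2]={A}  "bc"
  [0..2]={S}  "abc"

S ∈ T[0,2] ⇒ YES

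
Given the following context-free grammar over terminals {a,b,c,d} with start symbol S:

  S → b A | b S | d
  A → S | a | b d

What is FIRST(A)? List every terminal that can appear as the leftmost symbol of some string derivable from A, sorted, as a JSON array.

Compute FIRST by fixpoint:
[1]
  A via A→a: +{a}
  A via A→b d: +{b}
  S via S→b A: +{b}
  S via S→d: +{d}
  FIRST(S)={b,d}  FIRST(A)={a,b}
[2]
  A via A→S: +{d}
  FIRST(S)={b,d}  FIRST(A)={a,b,d}
[3] — fixpoint
  FIRST(S)={b,d}  FIRST(A)={a,b,d}

FIRST(A) = ["a", "b", "d"]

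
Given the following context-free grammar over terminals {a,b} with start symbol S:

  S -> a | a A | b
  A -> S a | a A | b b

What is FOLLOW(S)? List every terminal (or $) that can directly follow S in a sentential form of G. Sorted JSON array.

FIRST iteration:
[1]
  A via A→a A: +{a}
  A via A→b b: +{b}
  S via S→a: +{a}
  S via S→b: +{b}
  S: {a,b}  A: {a,b}
[2] (no change)
  S: {a,b}  A: {a,b}

Compute FOLLOW by fixpoint:
seed FOLLOW(S) with $
[1]
  A→S a: FOLLOW(S) ⊇ FIRST(a) = {a}; new: +{a}
  S→a A: FOLLOW(A) ⊇ FOLLOW(S) ⊇ {$,a}; new: +{$,a}
  FOLLOW[S]={$,a}  FOLLOW[A]={$,a}
[2] done
  FOLLOW[S]={$,a}  FOLLOW[A]={$,a}

FOLLOW(S) = ["$", "a"]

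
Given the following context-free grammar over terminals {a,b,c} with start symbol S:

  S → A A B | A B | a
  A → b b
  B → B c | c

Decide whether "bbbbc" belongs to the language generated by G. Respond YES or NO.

CNF form of G:
  S -> A B | A X2 | a
  A -> T0 T0
  B -> B T1 | c
  T0 -> b
  T1 -> c
  X2 -> A B

CYK table (by increasing span):
  [0..0]={T0}  "b"  orig:{}
  [1..1]={T0}  "b"  orig:{}
  [2..2]={T0}  "b"  orig:{}
  [3..3]={T0}  "b"  orig:{}
  [4..4]={B,T1}  "c"  orig:{B}
  [0..1]={A}  "bb"
  [1..2]={A}  "bb"
  [2..3]={A}  "bb"
  [3..4]=∅  "bc"
  [0..2]=∅  "bbb"
  [1..3]=∅  "bbb"
  [2..4]={S,X2}  "bbc"  orig:{S}
  [0..3]=∅  "bbbb"
  [1..4]=∅  "bbbc"
  [0..4]={S}  "bbbbc"

S ∈ T[0,4] ⇒ YES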